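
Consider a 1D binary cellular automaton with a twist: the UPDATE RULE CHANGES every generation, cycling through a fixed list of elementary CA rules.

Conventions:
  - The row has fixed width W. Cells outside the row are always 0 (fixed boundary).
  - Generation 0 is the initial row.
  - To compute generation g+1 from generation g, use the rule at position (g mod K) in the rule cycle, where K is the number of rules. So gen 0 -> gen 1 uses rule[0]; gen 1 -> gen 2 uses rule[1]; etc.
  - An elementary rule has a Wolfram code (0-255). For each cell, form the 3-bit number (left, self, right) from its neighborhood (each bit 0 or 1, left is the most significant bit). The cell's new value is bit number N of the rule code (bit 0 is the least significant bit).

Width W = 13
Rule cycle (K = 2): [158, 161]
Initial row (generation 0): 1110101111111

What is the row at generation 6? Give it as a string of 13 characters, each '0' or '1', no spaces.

Answer: 0010100101000

Derivation:
Gen 0: 1110101111111
Gen 1 (rule 158): 1100101111110
Gen 2 (rule 161): 0000010111100
Gen 3 (rule 158): 0000110111010
Gen 4 (rule 161): 1110001010100
Gen 5 (rule 158): 1101011010110
Gen 6 (rule 161): 0010100101000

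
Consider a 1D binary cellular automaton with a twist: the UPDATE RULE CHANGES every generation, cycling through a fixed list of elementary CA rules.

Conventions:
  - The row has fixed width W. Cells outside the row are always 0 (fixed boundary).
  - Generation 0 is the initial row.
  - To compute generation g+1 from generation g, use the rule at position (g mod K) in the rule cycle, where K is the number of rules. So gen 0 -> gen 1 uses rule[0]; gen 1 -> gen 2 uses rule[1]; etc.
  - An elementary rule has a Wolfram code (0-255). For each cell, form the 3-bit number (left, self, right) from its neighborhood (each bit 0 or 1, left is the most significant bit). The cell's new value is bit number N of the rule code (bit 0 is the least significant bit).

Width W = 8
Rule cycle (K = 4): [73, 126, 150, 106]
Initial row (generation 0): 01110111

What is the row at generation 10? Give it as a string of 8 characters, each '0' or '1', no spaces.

Gen 0: 01110111
Gen 1 (rule 73): 01010101
Gen 2 (rule 126): 11111111
Gen 3 (rule 150): 01111110
Gen 4 (rule 106): 11000010
Gen 5 (rule 73): 11011000
Gen 6 (rule 126): 11111100
Gen 7 (rule 150): 01111010
Gen 8 (rule 106): 11001100
Gen 9 (rule 73): 11001101
Gen 10 (rule 126): 11111111

Answer: 11111111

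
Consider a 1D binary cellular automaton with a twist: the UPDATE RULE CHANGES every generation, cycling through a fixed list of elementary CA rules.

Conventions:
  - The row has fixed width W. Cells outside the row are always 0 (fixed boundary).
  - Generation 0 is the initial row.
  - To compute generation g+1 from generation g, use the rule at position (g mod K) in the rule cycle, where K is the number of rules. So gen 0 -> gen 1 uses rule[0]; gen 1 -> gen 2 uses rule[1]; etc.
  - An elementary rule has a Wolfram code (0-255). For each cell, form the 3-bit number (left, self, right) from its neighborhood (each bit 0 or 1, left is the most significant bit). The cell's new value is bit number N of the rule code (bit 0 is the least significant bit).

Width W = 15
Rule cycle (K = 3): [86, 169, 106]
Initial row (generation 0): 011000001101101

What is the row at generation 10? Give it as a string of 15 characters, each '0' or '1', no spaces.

Gen 0: 011000001101101
Gen 1 (rule 86): 101100010100101
Gen 2 (rule 169): 011001001000010
Gen 3 (rule 106): 111010010000100
Gen 4 (rule 86): 001011111001110
Gen 5 (rule 169): 100111110001100
Gen 6 (rule 106): 001100010011100
Gen 7 (rule 86): 010110111100110
Gen 8 (rule 169): 001101111000100
Gen 9 (rule 106): 011111001001000
Gen 10 (rule 86): 100001111111100

Answer: 100001111111100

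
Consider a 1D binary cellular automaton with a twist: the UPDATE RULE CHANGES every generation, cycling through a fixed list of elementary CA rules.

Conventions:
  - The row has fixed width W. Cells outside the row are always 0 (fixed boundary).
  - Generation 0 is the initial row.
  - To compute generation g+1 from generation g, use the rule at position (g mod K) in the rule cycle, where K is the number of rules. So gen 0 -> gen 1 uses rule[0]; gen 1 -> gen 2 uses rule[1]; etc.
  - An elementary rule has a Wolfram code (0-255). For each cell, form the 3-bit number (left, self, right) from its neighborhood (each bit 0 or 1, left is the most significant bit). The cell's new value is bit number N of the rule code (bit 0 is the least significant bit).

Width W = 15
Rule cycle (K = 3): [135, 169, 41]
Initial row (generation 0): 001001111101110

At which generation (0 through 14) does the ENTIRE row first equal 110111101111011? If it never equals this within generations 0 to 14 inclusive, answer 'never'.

Answer: never

Derivation:
Gen 0: 001001111101110
Gen 1 (rule 135): 111010111000100
Gen 2 (rule 169): 110101110010001
Gen 3 (rule 41): 101011000000100
Gen 4 (rule 135): 101000011111101
Gen 5 (rule 169): 010011011111010
Gen 6 (rule 41): 000010110000100
Gen 7 (rule 135): 111110000111101
Gen 8 (rule 169): 111100110111010
Gen 9 (rule 41): 100000101100100
Gen 10 (rule 135): 101111100001101
Gen 11 (rule 169): 011111001101010
Gen 12 (rule 41): 010000001010100
Gen 13 (rule 135): 110111111010101
Gen 14 (rule 169): 101111110101010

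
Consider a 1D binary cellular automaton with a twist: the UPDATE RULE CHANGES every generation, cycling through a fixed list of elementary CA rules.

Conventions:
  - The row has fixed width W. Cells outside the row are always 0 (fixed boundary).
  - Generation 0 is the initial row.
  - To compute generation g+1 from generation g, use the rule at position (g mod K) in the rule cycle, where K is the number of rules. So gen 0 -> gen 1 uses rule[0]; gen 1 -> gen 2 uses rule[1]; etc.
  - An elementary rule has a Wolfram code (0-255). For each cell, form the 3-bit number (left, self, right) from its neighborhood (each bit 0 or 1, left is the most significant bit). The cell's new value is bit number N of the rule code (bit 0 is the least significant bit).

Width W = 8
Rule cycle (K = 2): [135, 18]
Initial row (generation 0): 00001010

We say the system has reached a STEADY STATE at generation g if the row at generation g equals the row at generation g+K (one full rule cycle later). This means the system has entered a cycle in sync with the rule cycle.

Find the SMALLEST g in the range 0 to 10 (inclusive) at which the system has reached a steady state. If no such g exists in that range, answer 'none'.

Gen 0: 00001010
Gen 1 (rule 135): 11111010
Gen 2 (rule 18): 00000001
Gen 3 (rule 135): 11111111
Gen 4 (rule 18): 00000000
Gen 5 (rule 135): 11111111
Gen 6 (rule 18): 00000000
Gen 7 (rule 135): 11111111
Gen 8 (rule 18): 00000000
Gen 9 (rule 135): 11111111
Gen 10 (rule 18): 00000000
Gen 11 (rule 135): 11111111
Gen 12 (rule 18): 00000000

Answer: 3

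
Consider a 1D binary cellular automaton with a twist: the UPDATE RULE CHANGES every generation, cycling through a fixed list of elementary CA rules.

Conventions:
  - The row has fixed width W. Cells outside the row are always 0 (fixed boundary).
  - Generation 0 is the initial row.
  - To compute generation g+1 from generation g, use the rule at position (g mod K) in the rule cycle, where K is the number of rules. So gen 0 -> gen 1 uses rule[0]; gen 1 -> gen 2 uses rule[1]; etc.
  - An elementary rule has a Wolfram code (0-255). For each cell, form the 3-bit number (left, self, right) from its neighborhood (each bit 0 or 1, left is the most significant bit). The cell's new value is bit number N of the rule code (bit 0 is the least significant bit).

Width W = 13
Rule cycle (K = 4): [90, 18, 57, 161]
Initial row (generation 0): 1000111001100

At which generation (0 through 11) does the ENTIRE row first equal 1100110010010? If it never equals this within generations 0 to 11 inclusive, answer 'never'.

Gen 0: 1000111001100
Gen 1 (rule 90): 0101101111110
Gen 2 (rule 18): 1000000000001
Gen 3 (rule 57): 0111111111100
Gen 4 (rule 161): 0011111111001
Gen 5 (rule 90): 0110000001110
Gen 6 (rule 18): 1001000010001
Gen 7 (rule 57): 0100111001100
Gen 8 (rule 161): 0000010000001
Gen 9 (rule 90): 0000101000010
Gen 10 (rule 18): 0001000100101
Gen 11 (rule 57): 1100110010010

Answer: 11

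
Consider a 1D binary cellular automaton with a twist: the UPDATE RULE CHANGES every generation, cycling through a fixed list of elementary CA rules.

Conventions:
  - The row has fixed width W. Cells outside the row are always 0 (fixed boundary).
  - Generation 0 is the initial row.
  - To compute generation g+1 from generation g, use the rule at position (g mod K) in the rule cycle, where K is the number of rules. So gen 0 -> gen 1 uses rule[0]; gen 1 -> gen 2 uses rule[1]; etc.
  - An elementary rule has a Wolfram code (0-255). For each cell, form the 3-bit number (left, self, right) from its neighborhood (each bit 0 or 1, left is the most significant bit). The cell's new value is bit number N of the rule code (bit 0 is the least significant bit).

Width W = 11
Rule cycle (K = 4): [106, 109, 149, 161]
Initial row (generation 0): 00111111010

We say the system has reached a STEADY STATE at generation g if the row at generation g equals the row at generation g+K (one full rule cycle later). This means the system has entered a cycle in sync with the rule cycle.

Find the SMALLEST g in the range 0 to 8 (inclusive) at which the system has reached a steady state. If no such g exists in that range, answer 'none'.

Answer: none

Derivation:
Gen 0: 00111111010
Gen 1 (rule 106): 01100001100
Gen 2 (rule 109): 01101101101
Gen 3 (rule 149): 00000000001
Gen 4 (rule 161): 11111111100
Gen 5 (rule 106): 10000000100
Gen 6 (rule 109): 10111110101
Gen 7 (rule 149): 10011100101
Gen 8 (rule 161): 00001000010
Gen 9 (rule 106): 00010000100
Gen 10 (rule 109): 11010110101
Gen 11 (rule 149): 00010000101
Gen 12 (rule 161): 11000110010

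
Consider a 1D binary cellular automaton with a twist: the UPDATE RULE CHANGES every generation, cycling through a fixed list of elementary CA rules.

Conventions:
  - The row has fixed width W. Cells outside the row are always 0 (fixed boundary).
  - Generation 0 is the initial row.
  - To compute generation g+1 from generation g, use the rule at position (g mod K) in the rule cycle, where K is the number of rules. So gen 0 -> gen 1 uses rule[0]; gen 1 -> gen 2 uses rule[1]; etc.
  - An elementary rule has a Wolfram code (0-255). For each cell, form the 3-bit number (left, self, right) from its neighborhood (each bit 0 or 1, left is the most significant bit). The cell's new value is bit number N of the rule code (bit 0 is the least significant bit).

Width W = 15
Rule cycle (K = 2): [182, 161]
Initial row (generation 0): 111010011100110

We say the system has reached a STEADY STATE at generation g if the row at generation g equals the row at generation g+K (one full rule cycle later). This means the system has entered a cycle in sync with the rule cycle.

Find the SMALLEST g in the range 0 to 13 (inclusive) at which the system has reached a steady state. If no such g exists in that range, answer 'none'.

Gen 0: 111010011100110
Gen 1 (rule 182): 010111101011001
Gen 2 (rule 161): 001011010100000
Gen 3 (rule 182): 011100111110000
Gen 4 (rule 161): 001000011100111
Gen 5 (rule 182): 011100101011010
Gen 6 (rule 161): 001000010100100
Gen 7 (rule 182): 011100111111110
Gen 8 (rule 161): 001000011111100
Gen 9 (rule 182): 011100101111010
Gen 10 (rule 161): 001000010110100
Gen 11 (rule 182): 011100111001110
Gen 12 (rule 161): 001000010000100
Gen 13 (rule 182): 011100111001110
Gen 14 (rule 161): 001000010000100
Gen 15 (rule 182): 011100111001110

Answer: 11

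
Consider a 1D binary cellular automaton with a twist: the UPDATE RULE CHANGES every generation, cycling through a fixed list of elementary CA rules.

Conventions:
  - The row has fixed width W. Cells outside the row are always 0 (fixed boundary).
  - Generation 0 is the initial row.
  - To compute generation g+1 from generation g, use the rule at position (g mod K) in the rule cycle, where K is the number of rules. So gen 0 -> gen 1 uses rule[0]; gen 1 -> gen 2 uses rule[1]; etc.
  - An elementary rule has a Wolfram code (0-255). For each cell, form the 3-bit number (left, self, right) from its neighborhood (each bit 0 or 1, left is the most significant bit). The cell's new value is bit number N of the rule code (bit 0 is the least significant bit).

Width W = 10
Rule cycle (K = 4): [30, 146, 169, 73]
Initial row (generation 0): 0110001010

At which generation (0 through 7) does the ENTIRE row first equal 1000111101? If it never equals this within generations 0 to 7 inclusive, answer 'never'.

Gen 0: 0110001010
Gen 1 (rule 30): 1101011011
Gen 2 (rule 146): 0000000000
Gen 3 (rule 169): 1111111111
Gen 4 (rule 73): 1000000001
Gen 5 (rule 30): 1100000011
Gen 6 (rule 146): 0010000100
Gen 7 (rule 169): 1000110001

Answer: never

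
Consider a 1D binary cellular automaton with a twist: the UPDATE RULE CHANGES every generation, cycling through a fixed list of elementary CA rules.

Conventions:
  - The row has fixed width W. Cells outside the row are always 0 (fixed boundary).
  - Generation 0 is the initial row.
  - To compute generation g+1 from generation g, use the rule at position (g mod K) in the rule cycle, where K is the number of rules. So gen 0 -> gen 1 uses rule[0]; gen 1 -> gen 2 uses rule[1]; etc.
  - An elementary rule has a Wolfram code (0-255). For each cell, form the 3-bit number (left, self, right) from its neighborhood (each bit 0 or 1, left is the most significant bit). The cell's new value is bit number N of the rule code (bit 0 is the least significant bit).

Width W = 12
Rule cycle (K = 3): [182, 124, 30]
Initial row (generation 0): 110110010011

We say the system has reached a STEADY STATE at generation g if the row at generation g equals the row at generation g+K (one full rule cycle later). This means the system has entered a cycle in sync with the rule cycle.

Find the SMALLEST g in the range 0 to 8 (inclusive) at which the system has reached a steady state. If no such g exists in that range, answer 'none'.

Gen 0: 110110010011
Gen 1 (rule 182): 001001111100
Gen 2 (rule 124): 001101000110
Gen 3 (rule 30): 011001101101
Gen 4 (rule 182): 100110010011
Gen 5 (rule 124): 110111011011
Gen 6 (rule 30): 100100010010
Gen 7 (rule 182): 111110111111
Gen 8 (rule 124): 100011100001
Gen 9 (rule 30): 110110010011
Gen 10 (rule 182): 001001111100
Gen 11 (rule 124): 001101000110

Answer: none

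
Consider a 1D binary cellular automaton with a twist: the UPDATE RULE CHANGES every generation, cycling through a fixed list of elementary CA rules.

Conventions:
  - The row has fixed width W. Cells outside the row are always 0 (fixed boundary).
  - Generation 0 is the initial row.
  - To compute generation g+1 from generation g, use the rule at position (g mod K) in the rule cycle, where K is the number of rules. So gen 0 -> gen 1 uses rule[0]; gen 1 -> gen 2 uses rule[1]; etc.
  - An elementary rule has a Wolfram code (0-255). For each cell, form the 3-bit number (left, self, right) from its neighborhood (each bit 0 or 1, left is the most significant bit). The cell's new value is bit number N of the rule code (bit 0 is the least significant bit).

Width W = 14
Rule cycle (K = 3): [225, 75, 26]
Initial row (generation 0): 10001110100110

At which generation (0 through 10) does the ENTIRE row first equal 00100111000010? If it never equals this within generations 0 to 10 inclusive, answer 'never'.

Gen 0: 10001110100110
Gen 1 (rule 225): 00100111000010
Gen 2 (rule 75): 11001101011100
Gen 3 (rule 26): 10111000010010
Gen 4 (rule 225): 01011011000000
Gen 5 (rule 75): 10011011011111
Gen 6 (rule 26): 01110010010000
Gen 7 (rule 225): 00110000000111
Gen 8 (rule 75): 11110111111101
Gen 9 (rule 26): 10000100000000
Gen 10 (rule 225): 00110001111111

Answer: 1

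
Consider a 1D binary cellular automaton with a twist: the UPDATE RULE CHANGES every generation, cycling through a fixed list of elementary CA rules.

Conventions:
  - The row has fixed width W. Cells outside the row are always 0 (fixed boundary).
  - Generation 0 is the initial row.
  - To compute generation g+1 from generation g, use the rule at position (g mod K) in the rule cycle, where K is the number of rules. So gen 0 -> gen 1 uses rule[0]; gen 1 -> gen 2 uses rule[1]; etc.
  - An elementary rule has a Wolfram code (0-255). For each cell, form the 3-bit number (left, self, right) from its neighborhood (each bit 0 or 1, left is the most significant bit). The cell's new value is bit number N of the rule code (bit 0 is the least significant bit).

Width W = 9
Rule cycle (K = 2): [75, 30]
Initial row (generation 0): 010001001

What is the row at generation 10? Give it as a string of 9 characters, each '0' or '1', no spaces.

Answer: 111101111

Derivation:
Gen 0: 010001001
Gen 1 (rule 75): 100110010
Gen 2 (rule 30): 111101111
Gen 3 (rule 75): 100101001
Gen 4 (rule 30): 111101111
Gen 5 (rule 75): 100101001
Gen 6 (rule 30): 111101111
Gen 7 (rule 75): 100101001
Gen 8 (rule 30): 111101111
Gen 9 (rule 75): 100101001
Gen 10 (rule 30): 111101111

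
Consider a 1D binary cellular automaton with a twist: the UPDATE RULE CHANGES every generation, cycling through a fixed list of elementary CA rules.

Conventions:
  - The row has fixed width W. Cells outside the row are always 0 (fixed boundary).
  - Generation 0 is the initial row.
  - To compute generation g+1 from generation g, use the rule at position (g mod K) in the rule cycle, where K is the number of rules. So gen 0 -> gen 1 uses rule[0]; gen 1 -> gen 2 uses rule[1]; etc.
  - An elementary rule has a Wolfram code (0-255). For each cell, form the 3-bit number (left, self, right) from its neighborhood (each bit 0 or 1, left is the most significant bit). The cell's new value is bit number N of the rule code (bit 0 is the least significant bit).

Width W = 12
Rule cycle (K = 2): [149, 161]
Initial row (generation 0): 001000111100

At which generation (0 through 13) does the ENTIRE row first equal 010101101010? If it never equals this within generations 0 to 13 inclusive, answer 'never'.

Gen 0: 001000111100
Gen 1 (rule 149): 101110011011
Gen 2 (rule 161): 010100000100
Gen 3 (rule 149): 010111110111
Gen 4 (rule 161): 001011101010
Gen 5 (rule 149): 101001001011
Gen 6 (rule 161): 010000000100
Gen 7 (rule 149): 011111110111
Gen 8 (rule 161): 001111101010
Gen 9 (rule 149): 100111001011
Gen 10 (rule 161): 000010000100
Gen 11 (rule 149): 111011110111
Gen 12 (rule 161): 010101101010
Gen 13 (rule 149): 010100001011

Answer: 12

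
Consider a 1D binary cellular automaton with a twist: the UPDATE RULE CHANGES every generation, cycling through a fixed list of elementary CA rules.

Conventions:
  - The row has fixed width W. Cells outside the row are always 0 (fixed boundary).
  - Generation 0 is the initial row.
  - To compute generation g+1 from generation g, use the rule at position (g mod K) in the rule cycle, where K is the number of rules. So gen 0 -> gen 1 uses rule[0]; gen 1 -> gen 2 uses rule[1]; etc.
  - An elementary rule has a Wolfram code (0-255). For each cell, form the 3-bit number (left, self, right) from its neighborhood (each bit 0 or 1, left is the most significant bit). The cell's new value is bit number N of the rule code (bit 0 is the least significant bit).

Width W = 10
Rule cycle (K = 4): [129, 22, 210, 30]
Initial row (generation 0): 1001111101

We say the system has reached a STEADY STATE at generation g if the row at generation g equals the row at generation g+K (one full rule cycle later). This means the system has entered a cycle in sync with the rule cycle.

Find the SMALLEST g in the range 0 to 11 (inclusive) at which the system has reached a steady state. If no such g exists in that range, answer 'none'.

Answer: 6

Derivation:
Gen 0: 1001111101
Gen 1 (rule 129): 0000111000
Gen 2 (rule 22): 0001000100
Gen 3 (rule 210): 0010101010
Gen 4 (rule 30): 0110101011
Gen 5 (rule 129): 0000000000
Gen 6 (rule 22): 0000000000
Gen 7 (rule 210): 0000000000
Gen 8 (rule 30): 0000000000
Gen 9 (rule 129): 1111111111
Gen 10 (rule 22): 0000000000
Gen 11 (rule 210): 0000000000
Gen 12 (rule 30): 0000000000
Gen 13 (rule 129): 1111111111
Gen 14 (rule 22): 0000000000
Gen 15 (rule 210): 0000000000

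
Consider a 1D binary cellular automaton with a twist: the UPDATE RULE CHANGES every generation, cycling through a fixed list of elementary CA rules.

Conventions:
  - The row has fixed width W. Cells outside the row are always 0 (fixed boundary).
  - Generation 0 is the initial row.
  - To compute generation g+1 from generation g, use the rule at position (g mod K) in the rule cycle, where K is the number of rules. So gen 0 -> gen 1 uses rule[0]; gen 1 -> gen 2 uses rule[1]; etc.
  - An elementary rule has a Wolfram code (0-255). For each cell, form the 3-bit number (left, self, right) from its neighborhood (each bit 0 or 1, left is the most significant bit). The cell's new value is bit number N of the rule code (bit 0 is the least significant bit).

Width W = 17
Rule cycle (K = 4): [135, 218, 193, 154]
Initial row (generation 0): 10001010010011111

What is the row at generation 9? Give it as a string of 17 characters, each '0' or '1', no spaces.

Gen 0: 10001010010011111
Gen 1 (rule 135): 10111010110101110
Gen 2 (rule 218): 00111000110001111
Gen 3 (rule 193): 10011010010100111
Gen 4 (rule 154): 01110001100011110
Gen 5 (rule 135): 10100110001101100
Gen 6 (rule 218): 00011111011101110
Gen 7 (rule 193): 11001111001100110
Gen 8 (rule 154): 10111110111011101
Gen 9 (rule 135): 10011100010001001

Answer: 10011100010001001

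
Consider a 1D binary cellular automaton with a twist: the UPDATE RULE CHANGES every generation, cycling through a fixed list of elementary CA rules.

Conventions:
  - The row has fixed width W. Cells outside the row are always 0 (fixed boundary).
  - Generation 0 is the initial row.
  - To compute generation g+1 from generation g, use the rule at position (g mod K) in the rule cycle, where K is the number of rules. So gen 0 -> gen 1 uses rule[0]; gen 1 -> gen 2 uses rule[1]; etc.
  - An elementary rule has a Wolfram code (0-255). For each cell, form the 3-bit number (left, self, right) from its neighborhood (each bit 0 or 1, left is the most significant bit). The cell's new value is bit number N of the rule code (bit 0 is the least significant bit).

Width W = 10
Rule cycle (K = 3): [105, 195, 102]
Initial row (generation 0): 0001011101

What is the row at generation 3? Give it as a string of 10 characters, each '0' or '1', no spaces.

Gen 0: 0001011101
Gen 1 (rule 105): 1100110110
Gen 2 (rule 195): 0101010010
Gen 3 (rule 102): 1111110110

Answer: 1111110110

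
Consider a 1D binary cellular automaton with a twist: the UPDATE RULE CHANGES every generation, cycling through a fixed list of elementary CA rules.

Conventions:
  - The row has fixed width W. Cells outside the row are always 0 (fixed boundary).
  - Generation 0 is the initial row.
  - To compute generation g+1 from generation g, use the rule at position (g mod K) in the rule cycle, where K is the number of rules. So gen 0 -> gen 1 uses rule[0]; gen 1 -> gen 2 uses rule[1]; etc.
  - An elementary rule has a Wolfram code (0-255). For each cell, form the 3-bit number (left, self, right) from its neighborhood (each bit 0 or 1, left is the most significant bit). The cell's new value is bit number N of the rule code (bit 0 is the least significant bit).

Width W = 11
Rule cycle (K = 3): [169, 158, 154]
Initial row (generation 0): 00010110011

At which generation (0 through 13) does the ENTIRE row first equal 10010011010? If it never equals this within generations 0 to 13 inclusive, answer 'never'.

Gen 0: 00010110011
Gen 1 (rule 169): 11001100010
Gen 2 (rule 158): 10111010111
Gen 3 (rule 154): 00110000110
Gen 4 (rule 169): 10100110100
Gen 5 (rule 158): 10111100110
Gen 6 (rule 154): 00111011101
Gen 7 (rule 169): 10110111010
Gen 8 (rule 158): 10100110011
Gen 9 (rule 154): 00011101110
Gen 10 (rule 169): 11011011100
Gen 11 (rule 158): 10010011010
Gen 12 (rule 154): 01101110001
Gen 13 (rule 169): 01011100100

Answer: 11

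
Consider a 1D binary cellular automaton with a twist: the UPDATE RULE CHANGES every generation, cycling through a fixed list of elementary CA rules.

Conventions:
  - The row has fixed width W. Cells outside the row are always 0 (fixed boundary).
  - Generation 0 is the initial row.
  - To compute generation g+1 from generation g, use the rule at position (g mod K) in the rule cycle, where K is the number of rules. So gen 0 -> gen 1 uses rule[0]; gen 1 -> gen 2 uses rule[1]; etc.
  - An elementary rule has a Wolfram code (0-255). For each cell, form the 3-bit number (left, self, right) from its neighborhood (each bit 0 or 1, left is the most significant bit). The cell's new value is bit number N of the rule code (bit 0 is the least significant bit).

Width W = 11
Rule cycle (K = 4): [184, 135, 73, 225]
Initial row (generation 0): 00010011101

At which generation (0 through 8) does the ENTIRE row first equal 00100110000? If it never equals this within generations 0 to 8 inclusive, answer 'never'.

Answer: never

Derivation:
Gen 0: 00010011101
Gen 1 (rule 184): 00001011010
Gen 2 (rule 135): 11111000010
Gen 3 (rule 73): 10001011000
Gen 4 (rule 225): 00100101011
Gen 5 (rule 184): 00010010110
Gen 6 (rule 135): 11110110000
Gen 7 (rule 73): 10010110111
Gen 8 (rule 225): 00001011011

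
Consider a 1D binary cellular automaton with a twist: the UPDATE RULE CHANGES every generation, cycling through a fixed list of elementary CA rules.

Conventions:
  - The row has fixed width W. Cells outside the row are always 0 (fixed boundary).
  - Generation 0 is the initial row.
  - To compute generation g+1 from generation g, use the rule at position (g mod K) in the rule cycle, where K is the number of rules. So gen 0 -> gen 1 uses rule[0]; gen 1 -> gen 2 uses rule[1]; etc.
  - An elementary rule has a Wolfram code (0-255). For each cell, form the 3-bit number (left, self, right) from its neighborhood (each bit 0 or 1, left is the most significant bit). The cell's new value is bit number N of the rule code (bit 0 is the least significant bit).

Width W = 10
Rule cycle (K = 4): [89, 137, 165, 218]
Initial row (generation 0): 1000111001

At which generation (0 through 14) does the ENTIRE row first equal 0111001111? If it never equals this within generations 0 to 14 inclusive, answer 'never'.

Gen 0: 1000111001
Gen 1 (rule 89): 0110101100
Gen 2 (rule 137): 0100001001
Gen 3 (rule 165): 0101101001
Gen 4 (rule 218): 1001100110
Gen 5 (rule 89): 0101110111
Gen 6 (rule 137): 0001100110
Gen 7 (rule 165): 1100000000
Gen 8 (rule 218): 1110000000
Gen 9 (rule 89): 1011111111
Gen 10 (rule 137): 0011111110
Gen 11 (rule 165): 1001111100
Gen 12 (rule 218): 0111111110
Gen 13 (rule 89): 0100000011
Gen 14 (rule 137): 0001111010

Answer: never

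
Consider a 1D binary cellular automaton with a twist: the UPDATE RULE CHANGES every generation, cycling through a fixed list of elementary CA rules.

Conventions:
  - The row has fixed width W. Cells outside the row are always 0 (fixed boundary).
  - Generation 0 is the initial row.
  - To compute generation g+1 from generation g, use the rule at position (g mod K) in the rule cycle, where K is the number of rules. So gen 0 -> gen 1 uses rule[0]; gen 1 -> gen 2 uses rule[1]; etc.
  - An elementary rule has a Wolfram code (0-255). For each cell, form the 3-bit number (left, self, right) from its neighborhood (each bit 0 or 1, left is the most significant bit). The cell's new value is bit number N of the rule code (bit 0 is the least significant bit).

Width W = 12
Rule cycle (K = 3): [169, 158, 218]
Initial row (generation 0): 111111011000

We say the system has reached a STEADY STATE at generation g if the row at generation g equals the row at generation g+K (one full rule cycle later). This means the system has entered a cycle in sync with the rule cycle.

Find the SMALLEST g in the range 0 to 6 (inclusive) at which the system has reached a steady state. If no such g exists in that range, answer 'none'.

Gen 0: 111111011000
Gen 1 (rule 169): 111110110011
Gen 2 (rule 158): 111100101110
Gen 3 (rule 218): 111111001111
Gen 4 (rule 169): 111110001110
Gen 5 (rule 158): 111101011101
Gen 6 (rule 218): 111100011100
Gen 7 (rule 169): 111001011001
Gen 8 (rule 158): 110111010111
Gen 9 (rule 218): 110111000111

Answer: none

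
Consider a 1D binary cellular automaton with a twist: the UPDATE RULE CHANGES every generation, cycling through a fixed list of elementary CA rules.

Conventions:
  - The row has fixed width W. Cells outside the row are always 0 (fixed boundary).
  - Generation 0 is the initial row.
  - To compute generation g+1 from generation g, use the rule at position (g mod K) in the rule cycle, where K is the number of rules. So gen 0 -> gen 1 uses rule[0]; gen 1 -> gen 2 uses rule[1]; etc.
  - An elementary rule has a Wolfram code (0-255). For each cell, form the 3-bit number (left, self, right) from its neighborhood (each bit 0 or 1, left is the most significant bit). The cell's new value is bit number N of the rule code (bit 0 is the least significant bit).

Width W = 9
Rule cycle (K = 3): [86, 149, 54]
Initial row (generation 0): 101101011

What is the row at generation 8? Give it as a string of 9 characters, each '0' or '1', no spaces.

Answer: 010111101

Derivation:
Gen 0: 101101011
Gen 1 (rule 86): 100101001
Gen 2 (rule 149): 110101101
Gen 3 (rule 54): 001110011
Gen 4 (rule 86): 010011101
Gen 5 (rule 149): 011001001
Gen 6 (rule 54): 100111111
Gen 7 (rule 86): 111000001
Gen 8 (rule 149): 010111101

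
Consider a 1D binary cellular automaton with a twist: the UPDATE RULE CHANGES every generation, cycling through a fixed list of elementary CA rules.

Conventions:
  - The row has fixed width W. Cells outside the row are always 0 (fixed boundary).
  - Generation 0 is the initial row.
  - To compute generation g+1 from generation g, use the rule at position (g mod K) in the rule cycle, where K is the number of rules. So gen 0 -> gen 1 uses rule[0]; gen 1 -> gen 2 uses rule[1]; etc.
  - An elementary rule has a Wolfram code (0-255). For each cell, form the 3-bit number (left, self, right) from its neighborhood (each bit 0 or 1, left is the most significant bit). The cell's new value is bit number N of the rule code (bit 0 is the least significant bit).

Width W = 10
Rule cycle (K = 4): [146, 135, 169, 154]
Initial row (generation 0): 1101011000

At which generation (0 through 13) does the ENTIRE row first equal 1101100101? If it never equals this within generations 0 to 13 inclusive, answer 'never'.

Answer: 12

Derivation:
Gen 0: 1101011000
Gen 1 (rule 146): 0000000100
Gen 2 (rule 135): 1111111101
Gen 3 (rule 169): 1111111010
Gen 4 (rule 154): 1111110001
Gen 5 (rule 146): 0111101010
Gen 6 (rule 135): 1011001010
Gen 7 (rule 169): 0110000100
Gen 8 (rule 154): 1101001010
Gen 9 (rule 146): 0000110001
Gen 10 (rule 135): 1111000111
Gen 11 (rule 169): 1110010110
Gen 12 (rule 154): 1101100101
Gen 13 (rule 146): 0000011000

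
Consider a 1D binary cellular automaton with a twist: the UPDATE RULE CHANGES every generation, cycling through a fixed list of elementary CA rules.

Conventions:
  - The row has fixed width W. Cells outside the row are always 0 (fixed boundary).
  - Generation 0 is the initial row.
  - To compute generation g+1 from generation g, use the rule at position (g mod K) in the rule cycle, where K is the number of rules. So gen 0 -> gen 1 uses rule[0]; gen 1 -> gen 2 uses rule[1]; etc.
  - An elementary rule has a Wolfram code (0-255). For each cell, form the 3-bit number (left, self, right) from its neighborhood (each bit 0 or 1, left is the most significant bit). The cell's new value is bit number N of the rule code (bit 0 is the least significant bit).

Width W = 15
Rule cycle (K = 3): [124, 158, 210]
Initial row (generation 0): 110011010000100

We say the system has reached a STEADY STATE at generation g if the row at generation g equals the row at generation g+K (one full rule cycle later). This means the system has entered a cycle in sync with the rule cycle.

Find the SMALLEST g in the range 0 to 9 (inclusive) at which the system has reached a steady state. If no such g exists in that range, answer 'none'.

Answer: none

Derivation:
Gen 0: 110011010000100
Gen 1 (rule 124): 111011111000110
Gen 2 (rule 158): 110011110101101
Gen 3 (rule 210): 011101110000100
Gen 4 (rule 124): 010111011000110
Gen 5 (rule 158): 110110010101101
Gen 6 (rule 210): 010011100000100
Gen 7 (rule 124): 011010110000110
Gen 8 (rule 158): 110010101001101
Gen 9 (rule 210): 011100000110100
Gen 10 (rule 124): 010110000111110
Gen 11 (rule 158): 110101001111101
Gen 12 (rule 210): 010000110111100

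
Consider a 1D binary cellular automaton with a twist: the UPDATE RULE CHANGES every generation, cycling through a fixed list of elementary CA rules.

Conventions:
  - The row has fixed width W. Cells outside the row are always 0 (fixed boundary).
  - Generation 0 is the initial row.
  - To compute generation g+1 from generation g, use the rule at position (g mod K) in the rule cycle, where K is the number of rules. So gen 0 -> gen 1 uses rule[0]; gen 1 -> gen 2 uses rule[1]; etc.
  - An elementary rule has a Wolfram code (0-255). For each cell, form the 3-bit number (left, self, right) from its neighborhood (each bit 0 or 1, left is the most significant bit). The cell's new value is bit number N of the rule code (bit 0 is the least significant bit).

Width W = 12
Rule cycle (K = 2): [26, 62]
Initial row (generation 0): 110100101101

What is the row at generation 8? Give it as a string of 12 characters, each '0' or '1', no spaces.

Gen 0: 110100101101
Gen 1 (rule 26): 100011001000
Gen 2 (rule 62): 110110111100
Gen 3 (rule 26): 100100100010
Gen 4 (rule 62): 111111110111
Gen 5 (rule 26): 100000000100
Gen 6 (rule 62): 110000001110
Gen 7 (rule 26): 101000011001
Gen 8 (rule 62): 111100110111

Answer: 111100110111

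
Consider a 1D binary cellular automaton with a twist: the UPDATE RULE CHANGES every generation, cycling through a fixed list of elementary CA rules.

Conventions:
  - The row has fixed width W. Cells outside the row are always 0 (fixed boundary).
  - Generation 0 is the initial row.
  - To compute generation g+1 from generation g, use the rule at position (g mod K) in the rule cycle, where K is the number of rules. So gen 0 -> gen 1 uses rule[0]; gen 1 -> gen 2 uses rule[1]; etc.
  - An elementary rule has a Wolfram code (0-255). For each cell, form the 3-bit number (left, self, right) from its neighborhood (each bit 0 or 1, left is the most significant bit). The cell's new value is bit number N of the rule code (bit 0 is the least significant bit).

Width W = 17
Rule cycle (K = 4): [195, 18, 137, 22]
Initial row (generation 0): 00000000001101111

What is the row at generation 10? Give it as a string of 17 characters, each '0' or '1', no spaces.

Gen 0: 00000000001101111
Gen 1 (rule 195): 11111111110100111
Gen 2 (rule 18): 00000000000011000
Gen 3 (rule 137): 11111111111010011
Gen 4 (rule 22): 00000000000011100
Gen 5 (rule 195): 11111111111101101
Gen 6 (rule 18): 00000000000000000
Gen 7 (rule 137): 11111111111111111
Gen 8 (rule 22): 00000000000000000
Gen 9 (rule 195): 11111111111111111
Gen 10 (rule 18): 00000000000000000

Answer: 00000000000000000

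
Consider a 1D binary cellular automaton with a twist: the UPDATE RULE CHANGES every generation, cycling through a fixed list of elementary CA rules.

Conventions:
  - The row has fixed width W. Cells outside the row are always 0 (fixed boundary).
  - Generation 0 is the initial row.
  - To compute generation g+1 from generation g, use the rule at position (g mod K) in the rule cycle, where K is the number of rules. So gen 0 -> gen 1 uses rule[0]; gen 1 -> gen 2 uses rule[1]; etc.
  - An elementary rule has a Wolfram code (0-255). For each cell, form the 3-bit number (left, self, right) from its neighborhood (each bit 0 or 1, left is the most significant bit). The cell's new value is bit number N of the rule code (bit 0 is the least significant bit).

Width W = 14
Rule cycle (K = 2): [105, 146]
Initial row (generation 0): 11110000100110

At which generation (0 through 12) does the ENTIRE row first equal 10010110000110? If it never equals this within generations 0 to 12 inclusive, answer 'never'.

Gen 0: 11110000100110
Gen 1 (rule 105): 10010110000110
Gen 2 (rule 146): 01100001001001
Gen 3 (rule 105): 01101100000000
Gen 4 (rule 146): 10000010000000
Gen 5 (rule 105): 00111000111111
Gen 6 (rule 146): 01010101011110
Gen 7 (rule 105): 00101010110010
Gen 8 (rule 146): 01000000001101
Gen 9 (rule 105): 00011111101110
Gen 10 (rule 146): 00101111000101
Gen 11 (rule 105): 10011001010010
Gen 12 (rule 146): 01100110001101

Answer: 1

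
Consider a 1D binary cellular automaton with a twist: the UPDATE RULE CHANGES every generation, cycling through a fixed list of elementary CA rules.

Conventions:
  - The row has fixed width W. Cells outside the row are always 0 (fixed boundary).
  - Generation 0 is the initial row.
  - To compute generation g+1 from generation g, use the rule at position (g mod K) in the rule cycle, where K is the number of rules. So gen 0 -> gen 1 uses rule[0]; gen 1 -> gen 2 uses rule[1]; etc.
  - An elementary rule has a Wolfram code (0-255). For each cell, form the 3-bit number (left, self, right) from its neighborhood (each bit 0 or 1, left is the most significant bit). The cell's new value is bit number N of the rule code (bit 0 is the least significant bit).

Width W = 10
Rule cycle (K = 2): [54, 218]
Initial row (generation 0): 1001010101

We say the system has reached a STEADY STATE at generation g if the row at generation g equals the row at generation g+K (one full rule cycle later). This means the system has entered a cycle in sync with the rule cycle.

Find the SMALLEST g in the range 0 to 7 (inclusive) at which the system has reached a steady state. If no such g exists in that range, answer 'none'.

Answer: 3

Derivation:
Gen 0: 1001010101
Gen 1 (rule 54): 1111111111
Gen 2 (rule 218): 1111111111
Gen 3 (rule 54): 0000000000
Gen 4 (rule 218): 0000000000
Gen 5 (rule 54): 0000000000
Gen 6 (rule 218): 0000000000
Gen 7 (rule 54): 0000000000
Gen 8 (rule 218): 0000000000
Gen 9 (rule 54): 0000000000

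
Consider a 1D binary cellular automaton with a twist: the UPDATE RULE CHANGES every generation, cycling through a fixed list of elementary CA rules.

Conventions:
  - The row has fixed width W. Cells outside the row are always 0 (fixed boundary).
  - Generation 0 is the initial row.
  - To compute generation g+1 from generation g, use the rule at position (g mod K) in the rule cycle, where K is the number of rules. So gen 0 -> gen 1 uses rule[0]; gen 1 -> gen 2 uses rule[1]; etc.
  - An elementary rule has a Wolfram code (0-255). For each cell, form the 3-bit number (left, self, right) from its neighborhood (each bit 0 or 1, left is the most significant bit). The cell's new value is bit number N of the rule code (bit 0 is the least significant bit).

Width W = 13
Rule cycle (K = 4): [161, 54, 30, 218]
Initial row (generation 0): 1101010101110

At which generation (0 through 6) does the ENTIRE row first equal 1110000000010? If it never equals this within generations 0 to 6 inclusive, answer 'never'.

Answer: 4

Derivation:
Gen 0: 1101010101110
Gen 1 (rule 161): 0010101010100
Gen 2 (rule 54): 0111111111110
Gen 3 (rule 30): 1100000000001
Gen 4 (rule 218): 1110000000010
Gen 5 (rule 161): 0100111111000
Gen 6 (rule 54): 1111000000100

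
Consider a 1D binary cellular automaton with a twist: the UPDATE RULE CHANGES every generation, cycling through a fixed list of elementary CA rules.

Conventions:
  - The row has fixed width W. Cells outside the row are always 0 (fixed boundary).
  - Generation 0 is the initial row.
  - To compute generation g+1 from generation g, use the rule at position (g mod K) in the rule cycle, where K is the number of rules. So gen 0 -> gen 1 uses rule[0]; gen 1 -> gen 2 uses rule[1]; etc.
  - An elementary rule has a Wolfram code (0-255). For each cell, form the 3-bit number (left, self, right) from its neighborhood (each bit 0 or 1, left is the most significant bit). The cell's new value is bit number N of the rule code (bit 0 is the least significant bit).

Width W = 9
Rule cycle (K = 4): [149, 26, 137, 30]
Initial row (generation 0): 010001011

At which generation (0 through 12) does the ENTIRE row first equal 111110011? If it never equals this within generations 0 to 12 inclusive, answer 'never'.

Gen 0: 010001011
Gen 1 (rule 149): 011101000
Gen 2 (rule 26): 110000100
Gen 3 (rule 137): 100110001
Gen 4 (rule 30): 111101011
Gen 5 (rule 149): 011001000
Gen 6 (rule 26): 110110100
Gen 7 (rule 137): 100100001
Gen 8 (rule 30): 111110011
Gen 9 (rule 149): 011101000
Gen 10 (rule 26): 110000100
Gen 11 (rule 137): 100110001
Gen 12 (rule 30): 111101011

Answer: 8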